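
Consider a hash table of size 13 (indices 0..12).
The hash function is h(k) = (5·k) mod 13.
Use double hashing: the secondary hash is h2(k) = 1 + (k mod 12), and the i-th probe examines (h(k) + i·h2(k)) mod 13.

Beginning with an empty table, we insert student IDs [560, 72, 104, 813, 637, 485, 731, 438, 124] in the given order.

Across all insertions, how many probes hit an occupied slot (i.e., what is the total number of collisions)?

Insert 560: h=5, slot 5 empty → index 5.
Insert 72: h=9, slot 9 empty → index 9.
Insert 104: h=0, slot 0 empty → index 0.
Insert 813: h=9, h2=10, slot 9 occupied → index 6.
Insert 637: h=0, h2=2, slot 0 occupied → index 2.
Insert 485: h=7, slot 7 empty → index 7.
Insert 731: h=2, h2=12, slot 2 occupied → index 1.
Insert 438: h=6, h2=7, slots 6,0,7,1 occupied → index 8.
Insert 124: h=9, h2=5, slots 9,1,6 occupied → index 11.
Table: [104, 731, 637, ., ., 560, 813, 485, 438, 72, ., 124, .]

10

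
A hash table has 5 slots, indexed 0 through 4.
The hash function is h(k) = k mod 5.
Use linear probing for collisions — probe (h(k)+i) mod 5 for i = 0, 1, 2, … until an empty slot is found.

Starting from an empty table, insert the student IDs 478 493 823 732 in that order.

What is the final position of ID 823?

0

Insert 478: h=3, slot 3 empty => index 3.
Insert 493: h=3, slot 3 occupied => index 4.
Insert 823: h=3, slots 3,4 occupied => index 0.
Insert 732: h=2, slot 2 empty => index 2.
Table: [823, ., 732, 478, 493]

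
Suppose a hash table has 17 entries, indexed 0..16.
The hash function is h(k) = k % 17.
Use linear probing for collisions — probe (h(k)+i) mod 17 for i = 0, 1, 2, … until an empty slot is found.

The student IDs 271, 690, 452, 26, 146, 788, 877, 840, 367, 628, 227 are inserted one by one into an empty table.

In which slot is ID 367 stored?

14

271 hashes to 16; slot 16 is free -> place at 16.
690 hashes to 10; slot 10 is free -> place at 10.
452 hashes to 10; 10 taken -> place at 11.
26 hashes to 9; slot 9 is free -> place at 9.
146 hashes to 10; 10,11 taken -> place at 12.
788 hashes to 6; slot 6 is free -> place at 6.
877 hashes to 10; 10,11,12 taken -> place at 13.
840 hashes to 7; slot 7 is free -> place at 7.
367 hashes to 10; 10,11,12,13 taken -> place at 14.
628 hashes to 16; 16 taken -> place at 0.
227 hashes to 6; 6,7 taken -> place at 8.
Table: [628, —, —, —, —, —, 788, 840, 227, 26, 690, 452, 146, 877, 367, —, 271]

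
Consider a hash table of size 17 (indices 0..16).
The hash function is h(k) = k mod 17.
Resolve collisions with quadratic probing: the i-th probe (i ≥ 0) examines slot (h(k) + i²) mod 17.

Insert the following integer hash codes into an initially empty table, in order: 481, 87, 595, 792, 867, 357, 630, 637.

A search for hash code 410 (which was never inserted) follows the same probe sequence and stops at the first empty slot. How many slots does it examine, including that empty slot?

481 hashes to 5; slot 5 is free → place at 5.
87 hashes to 2; slot 2 is free → place at 2.
595 hashes to 0; slot 0 is free → place at 0.
792 hashes to 10; slot 10 is free → place at 10.
867 hashes to 0; 0 taken → place at 1.
357 hashes to 0; 0,1 taken → place at 4.
630 hashes to 1; 1,2,5,10,0 taken → place at 9.
637 hashes to 8; slot 8 is free → place at 8.
Table: [595, 867, 87, —, 357, 481, —, —, 637, 630, 792, —, —, —, —, —, —]
Lookup 410: h=2, probe 2,3 → slot 3 empty, not found.

2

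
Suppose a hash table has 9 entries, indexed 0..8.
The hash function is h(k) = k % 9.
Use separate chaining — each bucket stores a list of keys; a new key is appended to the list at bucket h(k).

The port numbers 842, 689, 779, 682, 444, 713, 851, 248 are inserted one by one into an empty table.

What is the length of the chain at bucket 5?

842 → bucket 5
689 → bucket 5 (collision)
779 → bucket 5 (collision)
682 → bucket 7
444 → bucket 3
713 → bucket 2
851 → bucket 5 (collision)
248 → bucket 5 (collision)
Final buckets:
0: _
1: _
2: 713
3: 444
4: _
5: 842 -> 689 -> 779 -> 851 -> 248
6: _
7: 682
8: _

5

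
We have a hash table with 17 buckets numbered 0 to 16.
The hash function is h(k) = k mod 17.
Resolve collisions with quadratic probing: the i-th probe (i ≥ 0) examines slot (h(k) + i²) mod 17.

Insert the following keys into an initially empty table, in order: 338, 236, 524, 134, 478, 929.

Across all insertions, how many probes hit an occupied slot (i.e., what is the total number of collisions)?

4

338 hashes to 15; slot 15 is free => place at 15.
236 hashes to 15; 15 taken => place at 16.
524 hashes to 14; slot 14 is free => place at 14.
134 hashes to 15; 15,16 taken => place at 2.
478 hashes to 2; 2 taken => place at 3.
929 hashes to 11; slot 11 is free => place at 11.
Table: [_, _, 134, 478, _, _, _, _, _, _, _, 929, _, _, 524, 338, 236]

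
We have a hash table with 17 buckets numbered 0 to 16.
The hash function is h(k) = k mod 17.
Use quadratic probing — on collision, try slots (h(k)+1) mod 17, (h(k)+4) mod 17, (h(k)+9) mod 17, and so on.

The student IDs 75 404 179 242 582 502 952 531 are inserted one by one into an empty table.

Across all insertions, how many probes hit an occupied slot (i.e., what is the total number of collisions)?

75: h=7 -> slot 7
404: h=13 -> slot 13
179: h=9 -> slot 9
242: h=4 -> slot 4
582: h=4, probe 4,5 -> slot 5
502: h=9, probe 9,10 -> slot 10
952: h=0 -> slot 0
531: h=4, probe 4,5,8 -> slot 8
Table: [952, -, -, -, 242, 582, -, 75, 531, 179, 502, -, -, 404, -, -, -]

4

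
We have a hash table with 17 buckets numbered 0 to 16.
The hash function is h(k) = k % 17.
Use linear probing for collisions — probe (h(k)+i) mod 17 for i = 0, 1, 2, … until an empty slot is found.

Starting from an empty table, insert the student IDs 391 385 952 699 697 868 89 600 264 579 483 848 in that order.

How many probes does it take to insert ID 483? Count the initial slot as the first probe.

Insert 391: h=0, slot 0 empty -> index 0.
Insert 385: h=11, slot 11 empty -> index 11.
Insert 952: h=0, slot 0 occupied -> index 1.
Insert 699: h=2, slot 2 empty -> index 2.
Insert 697: h=0, slots 0,1,2 occupied -> index 3.
Insert 868: h=1, slots 1,2,3 occupied -> index 4.
Insert 89: h=4, slot 4 occupied -> index 5.
Insert 600: h=5, slot 5 occupied -> index 6.
Insert 264: h=9, slot 9 empty -> index 9.
Insert 579: h=1, slots 1,2,3,4,5,6 occupied -> index 7.
Insert 483: h=7, slot 7 occupied -> index 8.
Insert 848: h=15, slot 15 empty -> index 15.
Table: [391, 952, 699, 697, 868, 89, 600, 579, 483, 264, ., 385, ., ., ., 848, .]

2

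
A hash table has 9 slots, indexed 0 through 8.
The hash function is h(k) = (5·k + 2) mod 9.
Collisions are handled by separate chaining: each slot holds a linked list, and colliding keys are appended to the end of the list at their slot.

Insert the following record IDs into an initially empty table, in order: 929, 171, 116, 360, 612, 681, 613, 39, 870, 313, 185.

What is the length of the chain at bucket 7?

1

929 -> bucket 3
171 -> bucket 2
116 -> bucket 6
360 -> bucket 2 (collision)
612 -> bucket 2 (collision)
681 -> bucket 5
613 -> bucket 7
39 -> bucket 8
870 -> bucket 5 (collision)
313 -> bucket 1
185 -> bucket 0
Final buckets:
0: 185
1: 313
2: 171 -> 360 -> 612
3: 929
4: -
5: 681 -> 870
6: 116
7: 613
8: 39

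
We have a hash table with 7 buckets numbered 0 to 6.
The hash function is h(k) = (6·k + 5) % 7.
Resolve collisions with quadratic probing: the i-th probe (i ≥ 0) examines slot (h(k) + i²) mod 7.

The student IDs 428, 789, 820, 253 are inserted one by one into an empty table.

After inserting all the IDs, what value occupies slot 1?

253

428 hashes to 4; slot 4 is free => place at 4.
789 hashes to 0; slot 0 is free => place at 0.
820 hashes to 4; 4 taken => place at 5.
253 hashes to 4; 4,5 taken => place at 1.
Table: [789, 253, ., ., 428, 820, .]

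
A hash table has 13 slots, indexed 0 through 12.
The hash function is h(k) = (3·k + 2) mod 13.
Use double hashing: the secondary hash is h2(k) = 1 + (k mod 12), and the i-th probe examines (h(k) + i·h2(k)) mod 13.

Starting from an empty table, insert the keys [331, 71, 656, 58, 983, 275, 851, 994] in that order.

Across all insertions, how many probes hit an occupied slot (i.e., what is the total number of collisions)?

9

Insert 331: h=7, slot 7 empty → index 7.
Insert 71: h=7, h2=12, slot 7 occupied → index 6.
Insert 656: h=7, h2=9, slot 7 occupied → index 3.
Insert 58: h=7, h2=11, slot 7 occupied → index 5.
Insert 983: h=0, slot 0 empty → index 0.
Insert 275: h=8, slot 8 empty → index 8.
Insert 851: h=7, h2=12, slots 7,6,5 occupied → index 4.
Insert 994: h=7, h2=11, slots 7,5,3 occupied → index 1.
Table: [983, 994, ∅, 656, 851, 58, 71, 331, 275, ∅, ∅, ∅, ∅]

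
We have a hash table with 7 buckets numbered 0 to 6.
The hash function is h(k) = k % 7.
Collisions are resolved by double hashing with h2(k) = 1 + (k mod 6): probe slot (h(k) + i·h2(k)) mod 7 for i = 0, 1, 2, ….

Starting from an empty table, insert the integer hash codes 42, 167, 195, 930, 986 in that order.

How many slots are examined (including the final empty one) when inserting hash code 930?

42 hashes to 0; slot 0 is free -> place at 0.
167 hashes to 6; slot 6 is free -> place at 6.
195 hashes to 6, h2=4; 6 taken -> place at 3.
930 hashes to 6, h2=1; 6,0 taken -> place at 1.
986 hashes to 6, h2=3; 6 taken -> place at 2.
Table: [42, 930, 986, 195, -, -, 167]

3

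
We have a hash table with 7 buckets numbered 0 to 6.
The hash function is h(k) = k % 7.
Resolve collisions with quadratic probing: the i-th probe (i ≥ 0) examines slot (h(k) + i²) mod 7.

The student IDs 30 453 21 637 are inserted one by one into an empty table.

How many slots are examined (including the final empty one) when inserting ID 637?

Insert 30: h=2, slot 2 empty → index 2.
Insert 453: h=5, slot 5 empty → index 5.
Insert 21: h=0, slot 0 empty → index 0.
Insert 637: h=0, slot 0 occupied → index 1.
Table: [21, 637, 30, —, —, 453, —]

2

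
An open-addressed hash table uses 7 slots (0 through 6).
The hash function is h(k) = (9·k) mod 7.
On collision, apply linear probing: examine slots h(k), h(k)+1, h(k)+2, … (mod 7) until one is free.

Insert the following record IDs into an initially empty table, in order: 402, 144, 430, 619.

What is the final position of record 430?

402 hashes to 6; slot 6 is free → place at 6.
144 hashes to 1; slot 1 is free → place at 1.
430 hashes to 6; 6 taken → place at 0.
619 hashes to 6; 6,0,1 taken → place at 2.
Table: [430, 144, 619, -, -, -, 402]

0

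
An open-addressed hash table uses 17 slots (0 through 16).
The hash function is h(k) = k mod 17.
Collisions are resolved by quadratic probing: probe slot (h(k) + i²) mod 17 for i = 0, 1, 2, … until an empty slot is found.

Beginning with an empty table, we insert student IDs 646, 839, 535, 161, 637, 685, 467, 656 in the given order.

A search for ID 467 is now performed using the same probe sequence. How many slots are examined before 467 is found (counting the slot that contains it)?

5

Insert 646: h=0, slot 0 empty -> index 0.
Insert 839: h=6, slot 6 empty -> index 6.
Insert 535: h=8, slot 8 empty -> index 8.
Insert 161: h=8, slot 8 occupied -> index 9.
Insert 637: h=8, slots 8,9 occupied -> index 12.
Insert 685: h=5, slot 5 empty -> index 5.
Insert 467: h=8, slots 8,9,12,0 occupied -> index 7.
Insert 656: h=10, slot 10 empty -> index 10.
Table: [646, ., ., ., ., 685, 839, 467, 535, 161, 656, ., 637, ., ., ., .]
Lookup 467: h=8, probe 8,9,12,0,7 → found at 7.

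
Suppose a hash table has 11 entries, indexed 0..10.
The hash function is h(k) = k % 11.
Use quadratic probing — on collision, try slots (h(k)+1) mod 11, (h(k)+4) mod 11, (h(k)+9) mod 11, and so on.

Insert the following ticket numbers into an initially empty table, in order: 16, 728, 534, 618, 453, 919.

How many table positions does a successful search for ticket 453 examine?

4

16: h=5 => slot 5
728: h=2 => slot 2
534: h=6 => slot 6
618: h=2, probe 2,3 => slot 3
453: h=2, probe 2,3,6,0 => slot 0
919: h=6, probe 6,7 => slot 7
Table: [453, _, 728, 618, _, 16, 534, 919, _, _, _]
Lookup 453: h=2, probe 2,3,6,0 → found at 0.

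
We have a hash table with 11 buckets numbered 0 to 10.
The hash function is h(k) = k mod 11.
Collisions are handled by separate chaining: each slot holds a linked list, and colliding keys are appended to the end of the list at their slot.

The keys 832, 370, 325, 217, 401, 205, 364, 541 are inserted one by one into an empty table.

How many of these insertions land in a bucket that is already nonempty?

2

832 -> bucket 7
370 -> bucket 7 (collision)
325 -> bucket 6
217 -> bucket 8
401 -> bucket 5
205 -> bucket 7 (collision)
364 -> bucket 1
541 -> bucket 2
Final buckets:
0: ∅
1: 364
2: 541
3: ∅
4: ∅
5: 401
6: 325
7: 832 -> 370 -> 205
8: 217
9: ∅
10: ∅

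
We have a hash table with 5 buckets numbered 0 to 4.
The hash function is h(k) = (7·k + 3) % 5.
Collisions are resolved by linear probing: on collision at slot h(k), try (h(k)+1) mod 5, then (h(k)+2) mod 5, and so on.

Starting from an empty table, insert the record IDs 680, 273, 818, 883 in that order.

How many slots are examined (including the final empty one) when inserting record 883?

Insert 680: h=3, slot 3 empty -> index 3.
Insert 273: h=4, slot 4 empty -> index 4.
Insert 818: h=4, slot 4 occupied -> index 0.
Insert 883: h=4, slots 4,0 occupied -> index 1.
Table: [818, 883, _, 680, 273]

3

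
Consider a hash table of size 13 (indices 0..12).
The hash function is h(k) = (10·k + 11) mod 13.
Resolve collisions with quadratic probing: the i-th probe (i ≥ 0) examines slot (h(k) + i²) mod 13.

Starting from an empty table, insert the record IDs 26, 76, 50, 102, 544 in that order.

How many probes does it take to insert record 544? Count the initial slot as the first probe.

26 hashes to 11; slot 11 is free → place at 11.
76 hashes to 4; slot 4 is free → place at 4.
50 hashes to 4; 4 taken → place at 5.
102 hashes to 4; 4,5 taken → place at 8.
544 hashes to 4; 4,5,8 taken → place at 0.
Table: [544, —, —, —, 76, 50, —, —, 102, —, —, 26, —]

4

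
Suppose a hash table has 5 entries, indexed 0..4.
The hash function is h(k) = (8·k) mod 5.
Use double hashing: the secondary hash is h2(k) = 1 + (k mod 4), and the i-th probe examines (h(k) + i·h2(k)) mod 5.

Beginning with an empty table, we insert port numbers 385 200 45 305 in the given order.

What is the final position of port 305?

385: h=0 → slot 0
200: h=0, h2=1, probe 0,1 → slot 1
45: h=0, h2=2, probe 0,2 → slot 2
305: h=0, h2=2, probe 0,2,4 → slot 4
Table: [385, 200, 45, _, 305]

4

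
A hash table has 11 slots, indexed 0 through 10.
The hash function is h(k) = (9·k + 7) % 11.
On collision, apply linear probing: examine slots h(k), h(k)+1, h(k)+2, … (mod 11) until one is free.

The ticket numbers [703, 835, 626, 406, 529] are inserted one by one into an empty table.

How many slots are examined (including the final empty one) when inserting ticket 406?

703 hashes to 9; slot 9 is free => place at 9.
835 hashes to 9; 9 taken => place at 10.
626 hashes to 9; 9,10 taken => place at 0.
406 hashes to 9; 9,10,0 taken => place at 1.
529 hashes to 5; slot 5 is free => place at 5.
Table: [626, 406, _, _, _, 529, _, _, _, 703, 835]

4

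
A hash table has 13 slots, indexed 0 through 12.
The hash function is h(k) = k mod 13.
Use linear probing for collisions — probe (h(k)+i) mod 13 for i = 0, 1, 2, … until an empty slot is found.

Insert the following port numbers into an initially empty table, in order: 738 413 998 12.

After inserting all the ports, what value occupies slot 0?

12

738: h=10 => slot 10
413: h=10, probe 10,11 => slot 11
998: h=10, probe 10,11,12 => slot 12
12: h=12, probe 12,0 => slot 0
Table: [12, -, -, -, -, -, -, -, -, -, 738, 413, 998]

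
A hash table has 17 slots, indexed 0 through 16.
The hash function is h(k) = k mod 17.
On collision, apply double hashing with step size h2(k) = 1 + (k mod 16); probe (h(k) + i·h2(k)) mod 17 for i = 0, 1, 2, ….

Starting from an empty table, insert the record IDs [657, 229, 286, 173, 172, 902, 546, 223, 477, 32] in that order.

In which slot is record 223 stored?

0

Insert 657: h=11, slot 11 empty -> index 11.
Insert 229: h=8, slot 8 empty -> index 8.
Insert 286: h=14, slot 14 empty -> index 14.
Insert 173: h=3, slot 3 empty -> index 3.
Insert 172: h=2, slot 2 empty -> index 2.
Insert 902: h=1, slot 1 empty -> index 1.
Insert 546: h=2, h2=3, slot 2 occupied -> index 5.
Insert 223: h=2, h2=16, slots 2,1 occupied -> index 0.
Insert 477: h=1, h2=14, slot 1 occupied -> index 15.
Insert 32: h=15, h2=1, slot 15 occupied -> index 16.
Table: [223, 902, 172, 173, ., 546, ., ., 229, ., ., 657, ., ., 286, 477, 32]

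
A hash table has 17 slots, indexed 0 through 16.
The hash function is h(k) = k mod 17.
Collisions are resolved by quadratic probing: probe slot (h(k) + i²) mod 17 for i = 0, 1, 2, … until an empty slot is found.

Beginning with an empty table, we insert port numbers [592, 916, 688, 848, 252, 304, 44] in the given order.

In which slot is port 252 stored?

1

592 hashes to 14; slot 14 is free -> place at 14.
916 hashes to 15; slot 15 is free -> place at 15.
688 hashes to 8; slot 8 is free -> place at 8.
848 hashes to 15; 15 taken -> place at 16.
252 hashes to 14; 14,15 taken -> place at 1.
304 hashes to 15; 15,16 taken -> place at 2.
44 hashes to 10; slot 10 is free -> place at 10.
Table: [-, 252, 304, -, -, -, -, -, 688, -, 44, -, -, -, 592, 916, 848]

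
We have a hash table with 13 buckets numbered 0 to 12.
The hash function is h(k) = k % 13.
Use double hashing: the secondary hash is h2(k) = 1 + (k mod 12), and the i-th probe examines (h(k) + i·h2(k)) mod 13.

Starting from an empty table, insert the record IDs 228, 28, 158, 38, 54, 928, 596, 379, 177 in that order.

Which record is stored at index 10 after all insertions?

928

228: h=7 => slot 7
28: h=2 => slot 2
158: h=2, h2=3, probe 2,5 => slot 5
38: h=12 => slot 12
54: h=2, h2=7, probe 2,9 => slot 9
928: h=5, h2=5, probe 5,10 => slot 10
596: h=11 => slot 11
379: h=2, h2=8, probe 2,10,5,0 => slot 0
177: h=8 => slot 8
Table: [379, ., 28, ., ., 158, ., 228, 177, 54, 928, 596, 38]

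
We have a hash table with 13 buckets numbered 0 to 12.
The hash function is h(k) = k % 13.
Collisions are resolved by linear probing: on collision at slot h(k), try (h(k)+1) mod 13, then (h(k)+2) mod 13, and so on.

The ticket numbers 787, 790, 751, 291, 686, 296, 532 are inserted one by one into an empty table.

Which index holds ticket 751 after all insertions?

11

787: h=7 => slot 7
790: h=10 => slot 10
751: h=10, probe 10,11 => slot 11
291: h=5 => slot 5
686: h=10, probe 10,11,12 => slot 12
296: h=10, probe 10,11,12,0 => slot 0
532: h=12, probe 12,0,1 => slot 1
Table: [296, 532, _, _, _, 291, _, 787, _, _, 790, 751, 686]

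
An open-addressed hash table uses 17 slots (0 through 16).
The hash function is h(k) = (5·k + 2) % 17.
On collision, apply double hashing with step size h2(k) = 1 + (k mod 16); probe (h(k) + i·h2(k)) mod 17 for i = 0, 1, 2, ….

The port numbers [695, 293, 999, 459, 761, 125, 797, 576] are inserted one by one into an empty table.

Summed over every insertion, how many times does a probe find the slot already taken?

5

Insert 695: h=9, slot 9 empty => index 9.
Insert 293: h=5, slot 5 empty => index 5.
Insert 999: h=16, slot 16 empty => index 16.
Insert 459: h=2, slot 2 empty => index 2.
Insert 761: h=16, h2=10, slots 16,9,2 occupied => index 12.
Insert 125: h=15, slot 15 empty => index 15.
Insert 797: h=9, h2=14, slot 9 occupied => index 6.
Insert 576: h=9, h2=1, slot 9 occupied => index 10.
Table: [., ., 459, ., ., 293, 797, ., ., 695, 576, ., 761, ., ., 125, 999]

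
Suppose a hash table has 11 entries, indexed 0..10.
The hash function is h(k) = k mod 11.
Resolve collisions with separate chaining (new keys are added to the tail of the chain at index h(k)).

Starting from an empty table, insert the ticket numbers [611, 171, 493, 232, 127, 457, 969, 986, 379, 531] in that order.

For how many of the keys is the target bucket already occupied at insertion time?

Insert 611: h=6, bucket 6 empty -> new chain.
Insert 171: h=6, bucket 6 nonempty -> append to chain.
Insert 493: h=9, bucket 9 empty -> new chain.
Insert 232: h=1, bucket 1 empty -> new chain.
Insert 127: h=6, bucket 6 nonempty -> append to chain.
Insert 457: h=6, bucket 6 nonempty -> append to chain.
Insert 969: h=1, bucket 1 nonempty -> append to chain.
Insert 986: h=7, bucket 7 empty -> new chain.
Insert 379: h=5, bucket 5 empty -> new chain.
Insert 531: h=3, bucket 3 empty -> new chain.
Final buckets:
0: ∅
1: 232 -> 969
2: ∅
3: 531
4: ∅
5: 379
6: 611 -> 171 -> 127 -> 457
7: 986
8: ∅
9: 493
10: ∅

4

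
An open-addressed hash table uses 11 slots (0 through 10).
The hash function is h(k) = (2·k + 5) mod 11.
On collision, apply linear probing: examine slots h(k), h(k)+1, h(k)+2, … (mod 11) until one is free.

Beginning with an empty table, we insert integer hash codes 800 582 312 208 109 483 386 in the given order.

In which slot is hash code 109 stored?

5

Insert 800: h=10, slot 10 empty → index 10.
Insert 582: h=3, slot 3 empty → index 3.
Insert 312: h=2, slot 2 empty → index 2.
Insert 208: h=3, slot 3 occupied → index 4.
Insert 109: h=3, slots 3,4 occupied → index 5.
Insert 483: h=3, slots 3,4,5 occupied → index 6.
Insert 386: h=7, slot 7 empty → index 7.
Table: [_, _, 312, 582, 208, 109, 483, 386, _, _, 800]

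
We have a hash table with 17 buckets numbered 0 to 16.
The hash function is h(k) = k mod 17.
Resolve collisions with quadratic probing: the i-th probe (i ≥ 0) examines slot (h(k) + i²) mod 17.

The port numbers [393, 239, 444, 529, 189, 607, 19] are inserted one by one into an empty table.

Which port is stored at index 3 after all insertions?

393: h=2 → slot 2
239: h=1 → slot 1
444: h=2, probe 2,3 → slot 3
529: h=2, probe 2,3,6 → slot 6
189: h=2, probe 2,3,6,11 → slot 11
607: h=12 → slot 12
19: h=2, probe 2,3,6,11,1,10 → slot 10
Table: [—, 239, 393, 444, —, —, 529, —, —, —, 19, 189, 607, —, —, —, —]

444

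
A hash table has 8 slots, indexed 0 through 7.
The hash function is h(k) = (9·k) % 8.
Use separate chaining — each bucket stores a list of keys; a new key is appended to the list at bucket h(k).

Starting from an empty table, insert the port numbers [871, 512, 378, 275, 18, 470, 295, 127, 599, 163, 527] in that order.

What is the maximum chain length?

871 → bucket 7
512 → bucket 0
378 → bucket 2
275 → bucket 3
18 → bucket 2 (collision)
470 → bucket 6
295 → bucket 7 (collision)
127 → bucket 7 (collision)
599 → bucket 7 (collision)
163 → bucket 3 (collision)
527 → bucket 7 (collision)
Final buckets:
0: 512
1: —
2: 378 -> 18
3: 275 -> 163
4: —
5: —
6: 470
7: 871 -> 295 -> 127 -> 599 -> 527

5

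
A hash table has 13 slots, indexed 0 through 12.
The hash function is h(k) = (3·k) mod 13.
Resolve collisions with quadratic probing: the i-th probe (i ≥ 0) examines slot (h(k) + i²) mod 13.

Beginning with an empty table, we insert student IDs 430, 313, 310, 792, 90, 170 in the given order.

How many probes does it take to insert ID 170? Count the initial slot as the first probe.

4

Insert 430: h=3, slot 3 empty => index 3.
Insert 313: h=3, slot 3 occupied => index 4.
Insert 310: h=7, slot 7 empty => index 7.
Insert 792: h=10, slot 10 empty => index 10.
Insert 90: h=10, slot 10 occupied => index 11.
Insert 170: h=3, slots 3,4,7 occupied => index 12.
Table: [., ., ., 430, 313, ., ., 310, ., ., 792, 90, 170]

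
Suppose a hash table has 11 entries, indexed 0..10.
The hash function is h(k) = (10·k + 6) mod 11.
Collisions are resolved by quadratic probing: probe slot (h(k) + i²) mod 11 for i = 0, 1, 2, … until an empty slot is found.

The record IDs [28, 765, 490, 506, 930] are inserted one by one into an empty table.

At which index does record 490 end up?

4

28: h=0 -> slot 0
765: h=0, probe 0,1 -> slot 1
490: h=0, probe 0,1,4 -> slot 4
506: h=6 -> slot 6
930: h=0, probe 0,1,4,9 -> slot 9
Table: [28, 765, ., ., 490, ., 506, ., ., 930, .]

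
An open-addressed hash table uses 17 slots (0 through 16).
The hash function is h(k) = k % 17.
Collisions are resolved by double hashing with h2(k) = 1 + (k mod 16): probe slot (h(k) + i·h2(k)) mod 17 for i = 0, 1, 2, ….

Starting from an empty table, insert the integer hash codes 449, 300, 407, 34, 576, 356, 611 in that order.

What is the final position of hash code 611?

Insert 449: h=7, slot 7 empty → index 7.
Insert 300: h=11, slot 11 empty → index 11.
Insert 407: h=16, slot 16 empty → index 16.
Insert 34: h=0, slot 0 empty → index 0.
Insert 576: h=15, slot 15 empty → index 15.
Insert 356: h=16, h2=5, slot 16 occupied → index 4.
Insert 611: h=16, h2=4, slot 16 occupied → index 3.
Table: [34, ∅, ∅, 611, 356, ∅, ∅, 449, ∅, ∅, ∅, 300, ∅, ∅, ∅, 576, 407]

3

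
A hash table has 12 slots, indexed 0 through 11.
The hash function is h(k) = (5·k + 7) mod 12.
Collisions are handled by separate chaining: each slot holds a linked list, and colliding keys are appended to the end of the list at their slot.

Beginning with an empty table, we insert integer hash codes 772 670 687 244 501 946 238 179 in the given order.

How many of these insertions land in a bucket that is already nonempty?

Insert 772: h=3, bucket 3 empty -> new chain.
Insert 670: h=9, bucket 9 empty -> new chain.
Insert 687: h=10, bucket 10 empty -> new chain.
Insert 244: h=3, bucket 3 nonempty -> append to chain.
Insert 501: h=4, bucket 4 empty -> new chain.
Insert 946: h=9, bucket 9 nonempty -> append to chain.
Insert 238: h=9, bucket 9 nonempty -> append to chain.
Insert 179: h=2, bucket 2 empty -> new chain.
Final buckets:
0: .
1: .
2: 179
3: 772 -> 244
4: 501
5: .
6: .
7: .
8: .
9: 670 -> 946 -> 238
10: 687
11: .

3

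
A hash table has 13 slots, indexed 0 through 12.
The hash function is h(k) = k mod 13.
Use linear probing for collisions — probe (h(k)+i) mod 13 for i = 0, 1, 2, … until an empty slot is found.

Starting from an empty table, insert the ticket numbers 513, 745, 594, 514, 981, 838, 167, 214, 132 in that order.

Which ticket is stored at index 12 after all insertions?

Insert 513: h=6, slot 6 empty => index 6.
Insert 745: h=4, slot 4 empty => index 4.
Insert 594: h=9, slot 9 empty => index 9.
Insert 514: h=7, slot 7 empty => index 7.
Insert 981: h=6, slots 6,7 occupied => index 8.
Insert 838: h=6, slots 6,7,8,9 occupied => index 10.
Insert 167: h=11, slot 11 empty => index 11.
Insert 214: h=6, slots 6,7,8,9,10,11 occupied => index 12.
Insert 132: h=2, slot 2 empty => index 2.
Table: [—, —, 132, —, 745, —, 513, 514, 981, 594, 838, 167, 214]

214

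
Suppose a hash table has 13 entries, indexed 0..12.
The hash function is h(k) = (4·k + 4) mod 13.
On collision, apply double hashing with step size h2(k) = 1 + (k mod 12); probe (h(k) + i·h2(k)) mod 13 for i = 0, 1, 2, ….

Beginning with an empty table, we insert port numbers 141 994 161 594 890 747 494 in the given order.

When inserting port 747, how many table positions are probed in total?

2

Insert 141: h=9, slot 9 empty -> index 9.
Insert 994: h=2, slot 2 empty -> index 2.
Insert 161: h=11, slot 11 empty -> index 11.
Insert 594: h=1, slot 1 empty -> index 1.
Insert 890: h=2, h2=3, slot 2 occupied -> index 5.
Insert 747: h=2, h2=4, slot 2 occupied -> index 6.
Insert 494: h=4, slot 4 empty -> index 4.
Table: [., 594, 994, ., 494, 890, 747, ., ., 141, ., 161, .]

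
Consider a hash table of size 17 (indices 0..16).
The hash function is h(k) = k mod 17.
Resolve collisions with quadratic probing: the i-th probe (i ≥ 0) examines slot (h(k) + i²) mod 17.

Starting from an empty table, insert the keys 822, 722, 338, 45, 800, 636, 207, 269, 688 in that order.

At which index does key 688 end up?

Insert 822: h=6, slot 6 empty → index 6.
Insert 722: h=8, slot 8 empty → index 8.
Insert 338: h=15, slot 15 empty → index 15.
Insert 45: h=11, slot 11 empty → index 11.
Insert 800: h=1, slot 1 empty → index 1.
Insert 636: h=7, slot 7 empty → index 7.
Insert 207: h=3, slot 3 empty → index 3.
Insert 269: h=14, slot 14 empty → index 14.
Insert 688: h=8, slot 8 occupied → index 9.
Table: [—, 800, —, 207, —, —, 822, 636, 722, 688, —, 45, —, —, 269, 338, —]

9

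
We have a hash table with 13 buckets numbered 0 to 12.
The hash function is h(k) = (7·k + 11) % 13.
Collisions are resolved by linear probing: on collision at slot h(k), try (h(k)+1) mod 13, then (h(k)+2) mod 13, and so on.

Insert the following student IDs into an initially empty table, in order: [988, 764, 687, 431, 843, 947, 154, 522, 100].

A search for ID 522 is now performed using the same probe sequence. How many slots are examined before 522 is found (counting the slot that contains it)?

6

988 hashes to 11; slot 11 is free -> place at 11.
764 hashes to 3; slot 3 is free -> place at 3.
687 hashes to 10; slot 10 is free -> place at 10.
431 hashes to 12; slot 12 is free -> place at 12.
843 hashes to 10; 10,11,12 taken -> place at 0.
947 hashes to 10; 10,11,12,0 taken -> place at 1.
154 hashes to 10; 10,11,12,0,1 taken -> place at 2.
522 hashes to 12; 12,0,1,2,3 taken -> place at 4.
100 hashes to 9; slot 9 is free -> place at 9.
Table: [843, 947, 154, 764, 522, -, -, -, -, 100, 687, 988, 431]
Lookup 522: h=12, probe 12,0,1,2,3,4 → found at 4.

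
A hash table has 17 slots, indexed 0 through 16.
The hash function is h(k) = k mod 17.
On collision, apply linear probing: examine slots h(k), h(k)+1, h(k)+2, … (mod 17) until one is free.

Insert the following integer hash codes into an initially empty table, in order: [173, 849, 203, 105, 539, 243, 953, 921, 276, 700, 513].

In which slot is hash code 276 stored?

7

173: h=3 => slot 3
849: h=16 => slot 16
203: h=16, probe 16,0 => slot 0
105: h=3, probe 3,4 => slot 4
539: h=12 => slot 12
243: h=5 => slot 5
953: h=1 => slot 1
921: h=3, probe 3,4,5,6 => slot 6
276: h=4, probe 4,5,6,7 => slot 7
700: h=3, probe 3,4,5,6,7,8 => slot 8
513: h=3, probe 3,4,5,6,7,8,9 => slot 9
Table: [203, 953, -, 173, 105, 243, 921, 276, 700, 513, -, -, 539, -, -, -, 849]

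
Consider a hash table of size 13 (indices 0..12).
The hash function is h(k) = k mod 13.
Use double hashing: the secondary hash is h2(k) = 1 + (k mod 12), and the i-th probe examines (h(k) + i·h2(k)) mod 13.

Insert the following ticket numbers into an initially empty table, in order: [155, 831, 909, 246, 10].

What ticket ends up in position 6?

246

155: h=12 => slot 12
831: h=12, h2=4, probe 12,3 => slot 3
909: h=12, h2=10, probe 12,9 => slot 9
246: h=12, h2=7, probe 12,6 => slot 6
10: h=10 => slot 10
Table: [., ., ., 831, ., ., 246, ., ., 909, 10, ., 155]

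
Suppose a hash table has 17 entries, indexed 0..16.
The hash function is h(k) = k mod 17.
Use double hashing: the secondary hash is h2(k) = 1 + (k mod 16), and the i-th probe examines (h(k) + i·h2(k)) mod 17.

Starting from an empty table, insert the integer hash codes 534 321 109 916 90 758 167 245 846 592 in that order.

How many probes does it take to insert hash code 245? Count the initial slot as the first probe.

2

534: h=7 => slot 7
321: h=15 => slot 15
109: h=7, h2=14, probe 7,4 => slot 4
916: h=15, h2=5, probe 15,3 => slot 3
90: h=5 => slot 5
758: h=10 => slot 10
167: h=14 => slot 14
245: h=7, h2=6, probe 7,13 => slot 13
846: h=13, h2=15, probe 13,11 => slot 11
592: h=14, h2=1, probe 14,15,16 => slot 16
Table: [_, _, _, 916, 109, 90, _, 534, _, _, 758, 846, _, 245, 167, 321, 592]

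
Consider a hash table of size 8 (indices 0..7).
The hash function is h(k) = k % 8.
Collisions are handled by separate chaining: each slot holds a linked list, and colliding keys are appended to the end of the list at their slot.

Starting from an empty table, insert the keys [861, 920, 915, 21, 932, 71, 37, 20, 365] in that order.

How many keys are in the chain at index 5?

Insert 861: h=5, bucket 5 empty -> new chain.
Insert 920: h=0, bucket 0 empty -> new chain.
Insert 915: h=3, bucket 3 empty -> new chain.
Insert 21: h=5, bucket 5 nonempty -> append to chain.
Insert 932: h=4, bucket 4 empty -> new chain.
Insert 71: h=7, bucket 7 empty -> new chain.
Insert 37: h=5, bucket 5 nonempty -> append to chain.
Insert 20: h=4, bucket 4 nonempty -> append to chain.
Insert 365: h=5, bucket 5 nonempty -> append to chain.
Final buckets:
0: 920
1: ∅
2: ∅
3: 915
4: 932 -> 20
5: 861 -> 21 -> 37 -> 365
6: ∅
7: 71

4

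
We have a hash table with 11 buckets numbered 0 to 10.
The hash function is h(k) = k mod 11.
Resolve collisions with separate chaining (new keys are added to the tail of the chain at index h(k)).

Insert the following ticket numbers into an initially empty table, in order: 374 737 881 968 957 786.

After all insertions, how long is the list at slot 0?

4

Insert 374: h=0, bucket 0 empty -> new chain.
Insert 737: h=0, bucket 0 nonempty -> append to chain.
Insert 881: h=1, bucket 1 empty -> new chain.
Insert 968: h=0, bucket 0 nonempty -> append to chain.
Insert 957: h=0, bucket 0 nonempty -> append to chain.
Insert 786: h=5, bucket 5 empty -> new chain.
Final buckets:
0: 374 -> 737 -> 968 -> 957
1: 881
2: .
3: .
4: .
5: 786
6: .
7: .
8: .
9: .
10: .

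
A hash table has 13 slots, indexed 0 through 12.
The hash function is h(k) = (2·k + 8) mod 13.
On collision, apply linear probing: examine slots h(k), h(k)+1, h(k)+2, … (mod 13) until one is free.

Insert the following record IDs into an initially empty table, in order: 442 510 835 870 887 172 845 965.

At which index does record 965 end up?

442 hashes to 8; slot 8 is free → place at 8.
510 hashes to 1; slot 1 is free → place at 1.
835 hashes to 1; 1 taken → place at 2.
870 hashes to 6; slot 6 is free → place at 6.
887 hashes to 1; 1,2 taken → place at 3.
172 hashes to 1; 1,2,3 taken → place at 4.
845 hashes to 8; 8 taken → place at 9.
965 hashes to 1; 1,2,3,4 taken → place at 5.
Table: [_, 510, 835, 887, 172, 965, 870, _, 442, 845, _, _, _]

5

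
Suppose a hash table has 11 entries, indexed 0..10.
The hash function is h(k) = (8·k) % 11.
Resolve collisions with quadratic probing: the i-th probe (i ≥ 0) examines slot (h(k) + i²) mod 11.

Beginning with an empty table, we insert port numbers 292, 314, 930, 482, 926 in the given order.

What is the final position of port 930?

292: h=4 => slot 4
314: h=4, probe 4,5 => slot 5
930: h=4, probe 4,5,8 => slot 8
482: h=6 => slot 6
926: h=5, probe 5,6,9 => slot 9
Table: [-, -, -, -, 292, 314, 482, -, 930, 926, -]

8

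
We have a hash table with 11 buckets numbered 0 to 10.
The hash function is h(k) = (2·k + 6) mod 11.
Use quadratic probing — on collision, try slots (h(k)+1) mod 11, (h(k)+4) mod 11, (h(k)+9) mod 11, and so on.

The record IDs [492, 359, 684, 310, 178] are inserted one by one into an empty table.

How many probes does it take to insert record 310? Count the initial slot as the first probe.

3

Insert 492: h=0, slot 0 empty → index 0.
Insert 359: h=9, slot 9 empty → index 9.
Insert 684: h=10, slot 10 empty → index 10.
Insert 310: h=10, slots 10,0 occupied → index 3.
Insert 178: h=10, slots 10,0,3 occupied → index 8.
Table: [492, —, —, 310, —, —, —, —, 178, 359, 684]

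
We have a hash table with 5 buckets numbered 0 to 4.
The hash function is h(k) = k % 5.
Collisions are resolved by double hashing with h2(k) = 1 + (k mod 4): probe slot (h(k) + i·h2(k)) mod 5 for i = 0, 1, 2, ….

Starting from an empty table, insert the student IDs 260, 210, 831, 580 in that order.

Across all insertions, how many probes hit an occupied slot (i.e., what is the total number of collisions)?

3

260: h=0 → slot 0
210: h=0, h2=3, probe 0,3 → slot 3
831: h=1 → slot 1
580: h=0, h2=1, probe 0,1,2 → slot 2
Table: [260, 831, 580, 210, ∅]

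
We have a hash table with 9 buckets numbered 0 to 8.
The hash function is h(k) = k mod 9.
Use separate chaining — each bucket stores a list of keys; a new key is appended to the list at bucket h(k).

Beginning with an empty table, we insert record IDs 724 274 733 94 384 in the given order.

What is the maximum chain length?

724 -> bucket 4
274 -> bucket 4 (collision)
733 -> bucket 4 (collision)
94 -> bucket 4 (collision)
384 -> bucket 6
Final buckets:
0: ∅
1: ∅
2: ∅
3: ∅
4: 724 -> 274 -> 733 -> 94
5: ∅
6: 384
7: ∅
8: ∅

4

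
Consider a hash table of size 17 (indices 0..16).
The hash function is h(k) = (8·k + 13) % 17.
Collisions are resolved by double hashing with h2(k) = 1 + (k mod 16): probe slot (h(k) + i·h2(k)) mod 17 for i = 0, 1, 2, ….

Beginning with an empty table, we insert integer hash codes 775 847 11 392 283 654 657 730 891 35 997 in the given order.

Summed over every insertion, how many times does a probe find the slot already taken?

775: h=8 → slot 8
847: h=6 → slot 6
11: h=16 → slot 16
392: h=4 → slot 4
283: h=16, h2=12, probe 16,11 → slot 11
654: h=9 → slot 9
657: h=16, h2=2, probe 16,1 → slot 1
730: h=5 → slot 5
891: h=1, h2=12, probe 1,13 → slot 13
35: h=4, h2=4, probe 4,8,12 → slot 12
997: h=16, h2=6, probe 16,5,11,0 → slot 0
Table: [997, 657, -, -, 392, 730, 847, -, 775, 654, -, 283, 35, 891, -, -, 11]

8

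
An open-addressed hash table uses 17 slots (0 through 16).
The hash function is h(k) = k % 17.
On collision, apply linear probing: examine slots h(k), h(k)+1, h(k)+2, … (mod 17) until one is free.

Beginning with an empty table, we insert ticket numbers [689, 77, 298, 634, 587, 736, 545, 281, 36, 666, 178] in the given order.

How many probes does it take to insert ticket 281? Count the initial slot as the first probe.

5

689 hashes to 9; slot 9 is free → place at 9.
77 hashes to 9; 9 taken → place at 10.
298 hashes to 9; 9,10 taken → place at 11.
634 hashes to 5; slot 5 is free → place at 5.
587 hashes to 9; 9,10,11 taken → place at 12.
736 hashes to 5; 5 taken → place at 6.
545 hashes to 1; slot 1 is free → place at 1.
281 hashes to 9; 9,10,11,12 taken → place at 13.
36 hashes to 2; slot 2 is free → place at 2.
666 hashes to 3; slot 3 is free → place at 3.
178 hashes to 8; slot 8 is free → place at 8.
Table: [∅, 545, 36, 666, ∅, 634, 736, ∅, 178, 689, 77, 298, 587, 281, ∅, ∅, ∅]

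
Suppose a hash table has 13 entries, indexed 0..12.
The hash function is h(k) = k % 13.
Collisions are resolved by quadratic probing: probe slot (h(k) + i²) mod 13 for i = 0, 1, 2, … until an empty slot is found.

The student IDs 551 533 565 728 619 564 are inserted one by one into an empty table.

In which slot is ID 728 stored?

Insert 551: h=5, slot 5 empty → index 5.
Insert 533: h=0, slot 0 empty → index 0.
Insert 565: h=6, slot 6 empty → index 6.
Insert 728: h=0, slot 0 occupied → index 1.
Insert 619: h=8, slot 8 empty → index 8.
Insert 564: h=5, slots 5,6 occupied → index 9.
Table: [533, 728, _, _, _, 551, 565, _, 619, 564, _, _, _]

1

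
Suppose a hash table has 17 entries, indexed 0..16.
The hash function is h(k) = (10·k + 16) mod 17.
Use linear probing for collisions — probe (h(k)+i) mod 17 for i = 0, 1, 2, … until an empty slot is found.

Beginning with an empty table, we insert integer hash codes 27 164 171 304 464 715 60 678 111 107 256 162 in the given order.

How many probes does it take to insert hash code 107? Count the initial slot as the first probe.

3

27: h=14 → slot 14
164: h=7 → slot 7
171: h=9 → slot 9
304: h=13 → slot 13
464: h=15 → slot 15
715: h=9, probe 9,10 → slot 10
60: h=4 → slot 4
678: h=13, probe 13,14,15,16 → slot 16
111: h=4, probe 4,5 → slot 5
107: h=15, probe 15,16,0 → slot 0
256: h=9, probe 9,10,11 → slot 11
162: h=4, probe 4,5,6 → slot 6
Table: [107, -, -, -, 60, 111, 162, 164, -, 171, 715, 256, -, 304, 27, 464, 678]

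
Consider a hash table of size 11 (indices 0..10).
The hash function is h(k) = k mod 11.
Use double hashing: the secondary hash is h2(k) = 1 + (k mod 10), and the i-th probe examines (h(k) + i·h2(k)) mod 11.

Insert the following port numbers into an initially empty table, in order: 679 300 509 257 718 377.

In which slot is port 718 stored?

679: h=8 => slot 8
300: h=3 => slot 3
509: h=3, h2=10, probe 3,2 => slot 2
257: h=4 => slot 4
718: h=3, h2=9, probe 3,1 => slot 1
377: h=3, h2=8, probe 3,0 => slot 0
Table: [377, 718, 509, 300, 257, ., ., ., 679, ., .]

1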